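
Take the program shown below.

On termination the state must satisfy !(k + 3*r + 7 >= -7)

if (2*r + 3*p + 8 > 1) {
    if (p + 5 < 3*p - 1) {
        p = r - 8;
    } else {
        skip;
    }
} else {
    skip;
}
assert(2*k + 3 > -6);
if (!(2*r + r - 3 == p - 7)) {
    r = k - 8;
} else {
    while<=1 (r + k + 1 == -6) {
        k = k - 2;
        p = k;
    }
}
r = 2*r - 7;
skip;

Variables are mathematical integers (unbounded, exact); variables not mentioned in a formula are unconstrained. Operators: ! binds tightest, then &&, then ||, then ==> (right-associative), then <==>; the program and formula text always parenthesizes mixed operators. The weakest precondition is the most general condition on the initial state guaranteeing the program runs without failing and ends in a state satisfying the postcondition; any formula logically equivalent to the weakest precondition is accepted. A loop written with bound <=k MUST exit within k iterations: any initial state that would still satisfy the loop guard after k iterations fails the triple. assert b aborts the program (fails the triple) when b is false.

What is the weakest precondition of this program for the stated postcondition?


Working backward. After the program, the postcondition !(k + 3*r + 7 >= -7) must hold; in canonical form it is !(k + 3*r >= -14).
Before skip: !(k + 3*r >= -14)
Before r := 2*r - 7: !(k + 6*r >= 7)
Then branch requires !(7*k >= 55); else branch requires (k + r == -7 ==> ((!(k + r == -5)) && (!(k + 6*r >= 9)))) && ((!(k + r == -7)) ==> (!(k + 6*r >= 7))).
Before the if: ((!(3*r == p - 4)) ==> (!(7*k >= 55))) && (3*r == p - 4 ==> ((k + r == -7 ==> ((!(k + r == -5)) && (!(k + 6*r >= 9)))) && ((!(k + r == -7)) ==> (!(k + 6*r >= 7)))))
Before assert 2*k + 3 > -6: 2*k > -9 && ((!(3*r == p - 4)) ==> (!(7*k >= 55))) && (3*r == p - 4 ==> ((k + r == -7 ==> ((!(k + r == -5)) && (!(k + 6*r >= 9)))) && ((!(k + r == -7)) ==> (!(k + 6*r >= 7)))))
Then branch requires (2*p > 6 ==> (2*k > -9 && ((!(2*r == -12)) ==> (!(7*k >= 55))) && (2*r == -12 ==> ((k + r == -7 ==> ((!(k + r == -5)) && (!(k + 6*r >= 9)))) && ((!(k + r == -7)) ==> (!(k + 6*r >= 7))))))) && ((!(2*p > 6)) ==> (2*k > -9 && ((!(3*r == p - 4)) ==> (!(7*k >= 55))) && (3*r == p - 4 ==> ((k + r == -7 ==> ((!(k + r == -5)) && (!(k + 6*r >= 9)))) && ((!(k + r == -7)) ==> (!(k + 6*r >= 7))))))); else branch requires 2*k > -9 && ((!(3*r == p - 4)) ==> (!(7*k >= 55))) && (3*r == p - 4 ==> ((k + r == -7 ==> ((!(k + r == -5)) && (!(k + 6*r >= 9)))) && ((!(k + r == -7)) ==> (!(k + 6*r >= 7))))).
Before the if: (3*p + 2*r > -7 ==> ((2*p > 6 ==> (2*k > -9 && ((!(2*r == -12)) ==> (!(7*k >= 55))) && (2*r == -12 ==> ((k + r == -7 ==> ((!(k + r == -5)) && (!(k + 6*r >= 9)))) && ((!(k + r == -7)) ==> (!(k + 6*r >= 7))))))) && ((!(2*p > 6)) ==> (2*k > -9 && ((!(3*r == p - 4)) ==> (!(7*k >= 55))) && (3*r == p - 4 ==> ((k + r == -7 ==> ((!(k + r == -5)) && (!(k + 6*r >= 9)))) && ((!(k + r == -7)) ==> (!(k + 6*r >= 7))))))))) && ((!(3*p + 2*r > -7)) ==> (2*k > -9 && ((!(3*r == p - 4)) ==> (!(7*k >= 55))) && (3*r == p - 4 ==> ((k + r == -7 ==> ((!(k + r == -5)) && (!(k + 6*r >= 9)))) && ((!(k + r == -7)) ==> (!(k + 6*r >= 7)))))))
Answer: WP = (3*p + 2*r > -7 ==> ((2*p > 6 ==> (2*k > -9 && ((!(2*r == -12)) ==> (!(7*k >= 55))) && (2*r == -12 ==> ((k + r == -7 ==> ((!(k + r == -5)) && (!(k + 6*r >= 9)))) && ((!(k + r == -7)) ==> (!(k + 6*r >= 7))))))) && ((!(2*p > 6)) ==> (2*k > -9 && ((!(3*r == p - 4)) ==> (!(7*k >= 55))) && (3*r == p - 4 ==> ((k + r == -7 ==> ((!(k + r == -5)) && (!(k + 6*r >= 9)))) && ((!(k + r == -7)) ==> (!(k + 6*r >= 7))))))))) && ((!(3*p + 2*r > -7)) ==> (2*k > -9 && ((!(3*r == p - 4)) ==> (!(7*k >= 55))) && (3*r == p - 4 ==> ((k + r == -7 ==> ((!(k + r == -5)) && (!(k + 6*r >= 9)))) && ((!(k + r == -7)) ==> (!(k + 6*r >= 7)))))))


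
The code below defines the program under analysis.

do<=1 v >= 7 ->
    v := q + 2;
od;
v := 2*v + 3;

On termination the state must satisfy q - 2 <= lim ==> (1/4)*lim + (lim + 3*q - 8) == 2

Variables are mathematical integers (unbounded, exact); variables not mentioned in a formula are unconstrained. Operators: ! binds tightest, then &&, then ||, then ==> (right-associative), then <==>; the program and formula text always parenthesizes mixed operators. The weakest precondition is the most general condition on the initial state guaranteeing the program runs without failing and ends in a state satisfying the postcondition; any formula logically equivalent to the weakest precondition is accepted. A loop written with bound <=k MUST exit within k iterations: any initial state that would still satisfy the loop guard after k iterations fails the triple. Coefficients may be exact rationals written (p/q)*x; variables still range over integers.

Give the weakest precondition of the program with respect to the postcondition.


Working backward. After the program, the postcondition q - 2 <= lim ==> (1/4)*lim + (lim + 3*q - 8) == 2 must hold; in canonical form it is q <= lim + 2 ==> (5/4)*lim + 3*q == 10.
Before v := 2*v + 3: q <= lim + 2 ==> (5/4)*lim + 3*q == 10
Before the loop (bound <=1), unroll the exhaustion recursion (WP_0 = exit-now case; WP_j = one more guarded iteration, up to j = 1):
  WP_0: (!(v >= 7)) && (q <= lim + 2 ==> (5/4)*lim + 3*q == 10)
  WP_1: (v >= 7 ==> ((!(q >= 5)) && (q <= lim + 2 ==> (5/4)*lim + 3*q == 10))) && ((!(v >= 7)) ==> (q <= lim + 2 ==> (5/4)*lim + 3*q == 10))
So before the loop: (v >= 7 ==> ((!(q >= 5)) && (q <= lim + 2 ==> (5/4)*lim + 3*q == 10))) && ((!(v >= 7)) ==> (q <= lim + 2 ==> (5/4)*lim + 3*q == 10))
Answer: WP = (v >= 7 ==> ((!(q >= 5)) && (q <= lim + 2 ==> (5/4)*lim + 3*q == 10))) && ((!(v >= 7)) ==> (q <= lim + 2 ==> (5/4)*lim + 3*q == 10))


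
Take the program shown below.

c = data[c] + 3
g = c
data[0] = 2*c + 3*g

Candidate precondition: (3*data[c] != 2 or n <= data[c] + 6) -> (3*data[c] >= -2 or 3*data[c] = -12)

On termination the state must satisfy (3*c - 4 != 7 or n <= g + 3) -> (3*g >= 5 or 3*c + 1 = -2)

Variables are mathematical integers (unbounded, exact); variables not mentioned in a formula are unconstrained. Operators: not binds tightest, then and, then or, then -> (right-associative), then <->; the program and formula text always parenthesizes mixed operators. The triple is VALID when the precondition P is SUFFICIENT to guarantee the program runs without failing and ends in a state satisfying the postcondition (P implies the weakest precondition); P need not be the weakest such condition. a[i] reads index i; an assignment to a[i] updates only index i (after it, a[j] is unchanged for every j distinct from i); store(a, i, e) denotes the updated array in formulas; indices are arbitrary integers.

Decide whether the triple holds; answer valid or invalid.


Working backward. After the program, the postcondition (3*c - 4 != 7 or n <= g + 3) -> (3*g >= 5 or 3*c + 1 = -2) must hold; in canonical form it is (3*c != 11 or n <= g + 3) -> (3*g >= 5 or 3*c = -3).
Before data[0] := 2*c + 3*g: (3*c != 11 or n <= g + 3) -> (3*g >= 5 or 3*c = -3)
Before g := c: (3*c != 11 or n <= c + 3) -> (3*c >= 5 or 3*c = -3)
Before c := data[c] + 3: (3*data[c] != 2 or n <= data[c] + 6) -> (3*data[c] >= -4 or 3*data[c] = -12)
The weakest precondition is (3*data[c] != 2 or n <= data[c] + 6) -> (3*data[c] >= -4 or 3*data[c] = -12).
Check whether (3*data[c] != 2 or n <= data[c] + 6) -> (3*data[c] >= -2 or 3*data[c] = -12) implies it.
Every state satisfying the precondition satisfies the weakest precondition: the implication holds.
Answer: valid


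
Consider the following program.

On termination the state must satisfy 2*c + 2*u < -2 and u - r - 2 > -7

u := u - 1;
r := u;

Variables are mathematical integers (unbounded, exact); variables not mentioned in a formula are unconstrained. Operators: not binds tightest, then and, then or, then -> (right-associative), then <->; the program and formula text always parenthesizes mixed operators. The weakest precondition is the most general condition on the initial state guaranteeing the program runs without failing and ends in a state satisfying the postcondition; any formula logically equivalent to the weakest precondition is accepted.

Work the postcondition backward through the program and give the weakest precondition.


Working backward. After the program, the postcondition 2*c + 2*u < -2 and u - r - 2 > -7 must hold; in canonical form it is 2*c + 2*u < -2 and u > r - 5.
Before r := u: 2*c + 2*u < -2
Before u := u - 1: 2*c + 2*u < 0
Answer: WP = 2*c + 2*u < 0


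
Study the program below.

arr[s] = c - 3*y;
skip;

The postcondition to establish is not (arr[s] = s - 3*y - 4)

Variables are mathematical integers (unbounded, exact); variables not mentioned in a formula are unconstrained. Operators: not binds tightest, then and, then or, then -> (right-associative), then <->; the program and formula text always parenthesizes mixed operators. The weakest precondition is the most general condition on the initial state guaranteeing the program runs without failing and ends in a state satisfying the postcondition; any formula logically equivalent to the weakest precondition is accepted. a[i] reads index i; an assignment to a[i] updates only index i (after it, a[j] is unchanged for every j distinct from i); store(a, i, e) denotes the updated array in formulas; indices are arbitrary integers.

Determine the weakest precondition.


Working backward. After the program, the postcondition not (arr[s] = s - 3*y - 4) must hold; in canonical form it is not (arr[s] + 3*y = s - 4).
Before skip: not (arr[s] + 3*y = s - 4)
Before arr[s] := c - 3*y: not (store(arr, s, c - 3*y)[s] + 3*y = s - 4)
Answer: WP = not (store(arr, s, c - 3*y)[s] + 3*y = s - 4)


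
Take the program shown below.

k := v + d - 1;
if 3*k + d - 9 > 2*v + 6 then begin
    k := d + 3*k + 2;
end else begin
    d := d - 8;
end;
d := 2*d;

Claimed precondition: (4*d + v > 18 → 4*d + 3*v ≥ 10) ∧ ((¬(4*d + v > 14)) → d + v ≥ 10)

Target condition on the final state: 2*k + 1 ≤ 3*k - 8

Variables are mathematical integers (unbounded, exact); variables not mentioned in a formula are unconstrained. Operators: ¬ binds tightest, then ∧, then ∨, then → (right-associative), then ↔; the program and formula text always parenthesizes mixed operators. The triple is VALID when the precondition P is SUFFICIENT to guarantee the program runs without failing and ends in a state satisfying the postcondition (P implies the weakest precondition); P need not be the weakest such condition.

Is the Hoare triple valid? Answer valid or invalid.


Working backward. After the program, the postcondition 2*k + 1 ≤ 3*k - 8 must hold; in canonical form it is k ≥ 9.
Before d := 2*d: k ≥ 9
Then branch requires d + 3*k ≥ 7; else branch requires k ≥ 9.
Before the if: (d + 3*k > 2*v + 15 → d + 3*k ≥ 7) ∧ ((¬(d + 3*k > 2*v + 15)) → k ≥ 9)
Before k := v + d - 1: (4*d + v > 18 → 4*d + 3*v ≥ 10) ∧ ((¬(4*d + v > 18)) → d + v ≥ 10)
The weakest precondition is (4*d + v > 18 → 4*d + 3*v ≥ 10) ∧ ((¬(4*d + v > 18)) → d + v ≥ 10).
Check whether (4*d + v > 18 → 4*d + 3*v ≥ 10) ∧ ((¬(4*d + v > 14)) → d + v ≥ 10) implies it.
Countermodel: at the initial state d = 2, v = 7, the precondition holds but the weakest precondition fails.
Answer: invalid


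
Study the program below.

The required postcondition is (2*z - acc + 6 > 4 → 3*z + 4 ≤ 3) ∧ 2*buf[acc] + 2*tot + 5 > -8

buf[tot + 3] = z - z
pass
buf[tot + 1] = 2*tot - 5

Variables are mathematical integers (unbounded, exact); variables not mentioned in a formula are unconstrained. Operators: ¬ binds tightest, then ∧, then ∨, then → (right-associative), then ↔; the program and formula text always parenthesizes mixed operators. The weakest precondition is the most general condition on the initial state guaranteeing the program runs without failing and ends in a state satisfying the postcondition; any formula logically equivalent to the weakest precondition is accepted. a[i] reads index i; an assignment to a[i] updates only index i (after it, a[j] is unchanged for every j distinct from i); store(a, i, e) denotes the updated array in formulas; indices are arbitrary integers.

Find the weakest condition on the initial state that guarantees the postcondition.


Working backward. After the program, the postcondition (2*z - acc + 6 > 4 → 3*z + 4 ≤ 3) ∧ 2*buf[acc] + 2*tot + 5 > -8 must hold; in canonical form it is (2*z > acc - 2 → 3*z ≤ -1) ∧ 2*buf[acc] + 2*tot > -13.
Before buf[tot + 1] := 2*tot - 5: (2*z > acc - 2 → 3*z ≤ -1) ∧ 2*store(buf, tot + 1, 2*tot - 5)[acc] + 2*tot > -13
Before skip: (2*z > acc - 2 → 3*z ≤ -1) ∧ 2*store(buf, tot + 1, 2*tot - 5)[acc] + 2*tot > -13
Before buf[tot + 3] := z - z: (2*z > acc - 2 → 3*z ≤ -1) ∧ 2*store(store(buf, tot + 3, 0), tot + 1, 2*tot - 5)[acc] + 2*tot > -13
Answer: WP = (2*z > acc - 2 → 3*z ≤ -1) ∧ 2*store(store(buf, tot + 3, 0), tot + 1, 2*tot - 5)[acc] + 2*tot > -13


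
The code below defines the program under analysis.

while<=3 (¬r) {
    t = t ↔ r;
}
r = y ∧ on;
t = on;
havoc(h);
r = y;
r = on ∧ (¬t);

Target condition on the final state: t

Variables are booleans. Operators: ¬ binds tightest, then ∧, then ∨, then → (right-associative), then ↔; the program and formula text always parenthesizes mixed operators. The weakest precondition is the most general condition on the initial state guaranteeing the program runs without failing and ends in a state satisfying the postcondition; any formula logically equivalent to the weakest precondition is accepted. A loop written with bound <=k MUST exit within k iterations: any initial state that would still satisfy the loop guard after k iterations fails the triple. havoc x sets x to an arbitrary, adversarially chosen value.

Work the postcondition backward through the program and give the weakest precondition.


Working backward. After the program, t must hold.
Before r := on ∧ (¬t): t
Before r := y: t
Before havoc h: t
Before t := on: on
Before r := y ∧ on: on
Before the loop (bound <=3), unroll the exhaustion recursion (WP_0 = exit-now case; WP_j = one more guarded iteration, up to j = 3):
  WP_0: r ∧ on
  WP_1: ((¬r) → (r ∧ on)) ∧ (r → on)
  WP_2: ((¬r) → (((¬r) → (r ∧ on)) ∧ (r → on))) ∧ (r → on)
  WP_3: ((¬r) → (((¬r) → (((¬r) → (r ∧ on)) ∧ (r → on))) ∧ (r → on))) ∧ (r → on)
So before the loop: ((¬r) → (((¬r) → (((¬r) → (r ∧ on)) ∧ (r → on))) ∧ (r → on))) ∧ (r → on)
Answer: WP = ((¬r) → (((¬r) → (((¬r) → (r ∧ on)) ∧ (r → on))) ∧ (r → on))) ∧ (r → on)


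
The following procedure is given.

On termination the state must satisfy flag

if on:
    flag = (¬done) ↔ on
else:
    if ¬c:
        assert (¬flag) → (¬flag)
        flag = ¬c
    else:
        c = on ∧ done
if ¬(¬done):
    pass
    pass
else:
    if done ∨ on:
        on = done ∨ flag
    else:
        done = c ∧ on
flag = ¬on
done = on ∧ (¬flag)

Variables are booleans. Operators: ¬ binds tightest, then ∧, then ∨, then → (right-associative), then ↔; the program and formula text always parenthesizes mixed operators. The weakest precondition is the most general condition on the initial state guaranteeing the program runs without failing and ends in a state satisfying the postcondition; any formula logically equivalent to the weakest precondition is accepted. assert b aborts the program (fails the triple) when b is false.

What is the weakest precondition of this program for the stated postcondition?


Working backward. After the program, flag must hold.
Before done := on ∧ (¬flag): flag
Before flag := ¬on: ¬on
Then branch requires ¬on; else branch requires ((done ∨ on) → (¬(done ∨ flag))) ∧ ((¬(done ∨ on)) → (¬on)).
Before the if: (done → (¬on)) ∧ ((¬done) → (((done ∨ on) → (¬(done ∨ flag))) ∧ ((¬(done ∨ on)) → (¬on))))
Then branch requires (done → (¬on)) ∧ ((¬done) → (((done ∨ on) → (¬(done ∨ ((¬done) ↔ on)))) ∧ ((¬(done ∨ on)) → (¬on)))); else branch requires ((¬c) → ((done → (¬on)) ∧ ((¬done) → (((done ∨ on) → (¬(done ∨ (¬c)))) ∧ ((¬(done ∨ on)) → (¬on)))))) ∧ (c → ((done → (¬on)) ∧ ((¬done) → (((done ∨ on) → (¬(done ∨ flag))) ∧ ((¬(done ∨ on)) → (¬on)))))).
Before the if: (on → ((done → (¬on)) ∧ ((¬done) → (((done ∨ on) → (¬(done ∨ ((¬done) ↔ on)))) ∧ ((¬(done ∨ on)) → (¬on)))))) ∧ ((¬on) → (((¬c) → ((done → (¬on)) ∧ ((¬done) → (((done ∨ on) → (¬(done ∨ (¬c)))) ∧ ((¬(done ∨ on)) → (¬on)))))) ∧ (c → ((done → (¬on)) ∧ ((¬done) → (((done ∨ on) → (¬(done ∨ flag))) ∧ ((¬(done ∨ on)) → (¬on))))))))
Answer: WP = (on → ((done → (¬on)) ∧ ((¬done) → (((done ∨ on) → (¬(done ∨ ((¬done) ↔ on)))) ∧ ((¬(done ∨ on)) → (¬on)))))) ∧ ((¬on) → (((¬c) → ((done → (¬on)) ∧ ((¬done) → (((done ∨ on) → (¬(done ∨ (¬c)))) ∧ ((¬(done ∨ on)) → (¬on)))))) ∧ (c → ((done → (¬on)) ∧ ((¬done) → (((done ∨ on) → (¬(done ∨ flag))) ∧ ((¬(done ∨ on)) → (¬on))))))))


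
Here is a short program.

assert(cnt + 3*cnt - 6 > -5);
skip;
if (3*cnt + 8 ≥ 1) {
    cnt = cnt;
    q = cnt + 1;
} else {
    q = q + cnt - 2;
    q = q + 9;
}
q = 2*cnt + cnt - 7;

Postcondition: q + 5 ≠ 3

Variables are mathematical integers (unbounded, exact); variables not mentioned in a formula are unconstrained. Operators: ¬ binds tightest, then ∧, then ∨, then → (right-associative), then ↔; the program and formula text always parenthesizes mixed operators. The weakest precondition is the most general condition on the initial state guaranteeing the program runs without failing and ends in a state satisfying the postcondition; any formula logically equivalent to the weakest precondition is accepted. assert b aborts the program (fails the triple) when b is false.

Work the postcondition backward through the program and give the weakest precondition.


Working backward. After the program, the postcondition q + 5 ≠ 3 must hold; in canonical form it is q ≠ -2.
Before q := 2*cnt + cnt - 7: 3*cnt ≠ 5
Then branch requires 3*cnt ≠ 5; else branch requires 3*cnt ≠ 5.
Before the if: (3*cnt ≥ -7 → 3*cnt ≠ 5) ∧ ((¬(3*cnt ≥ -7)) → 3*cnt ≠ 5)
Before skip: (3*cnt ≥ -7 → 3*cnt ≠ 5) ∧ ((¬(3*cnt ≥ -7)) → 3*cnt ≠ 5)
Before assert cnt + 3*cnt - 6 > -5: 4*cnt > 1 ∧ (3*cnt ≥ -7 → 3*cnt ≠ 5) ∧ ((¬(3*cnt ≥ -7)) → 3*cnt ≠ 5)
Answer: WP = 4*cnt > 1 ∧ (3*cnt ≥ -7 → 3*cnt ≠ 5) ∧ ((¬(3*cnt ≥ -7)) → 3*cnt ≠ 5)


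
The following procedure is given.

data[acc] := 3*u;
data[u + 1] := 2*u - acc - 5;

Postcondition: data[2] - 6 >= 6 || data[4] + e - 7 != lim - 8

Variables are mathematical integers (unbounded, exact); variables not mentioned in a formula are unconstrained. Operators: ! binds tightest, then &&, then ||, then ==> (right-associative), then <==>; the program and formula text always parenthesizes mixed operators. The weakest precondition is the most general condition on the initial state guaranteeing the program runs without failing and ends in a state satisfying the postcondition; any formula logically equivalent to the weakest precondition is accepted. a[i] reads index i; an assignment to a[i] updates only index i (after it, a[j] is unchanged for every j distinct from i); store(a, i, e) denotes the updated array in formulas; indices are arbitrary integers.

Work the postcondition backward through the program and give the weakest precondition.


Working backward. After the program, the postcondition data[2] - 6 >= 6 || data[4] + e - 7 != lim - 8 must hold; in canonical form it is data[2] >= 12 || data[4] + e != lim - 1.
Before data[u + 1] := 2*u - acc - 5: store(data, u + 1, -acc + 2*u - 5)[2] >= 12 || store(data, u + 1, -acc + 2*u - 5)[4] + e != lim - 1
Before data[acc] := 3*u: store(store(data, acc, 3*u), u + 1, -acc + 2*u - 5)[2] >= 12 || store(store(data, acc, 3*u), u + 1, -acc + 2*u - 5)[4] + e != lim - 1
Answer: WP = store(store(data, acc, 3*u), u + 1, -acc + 2*u - 5)[2] >= 12 || store(store(data, acc, 3*u), u + 1, -acc + 2*u - 5)[4] + e != lim - 1


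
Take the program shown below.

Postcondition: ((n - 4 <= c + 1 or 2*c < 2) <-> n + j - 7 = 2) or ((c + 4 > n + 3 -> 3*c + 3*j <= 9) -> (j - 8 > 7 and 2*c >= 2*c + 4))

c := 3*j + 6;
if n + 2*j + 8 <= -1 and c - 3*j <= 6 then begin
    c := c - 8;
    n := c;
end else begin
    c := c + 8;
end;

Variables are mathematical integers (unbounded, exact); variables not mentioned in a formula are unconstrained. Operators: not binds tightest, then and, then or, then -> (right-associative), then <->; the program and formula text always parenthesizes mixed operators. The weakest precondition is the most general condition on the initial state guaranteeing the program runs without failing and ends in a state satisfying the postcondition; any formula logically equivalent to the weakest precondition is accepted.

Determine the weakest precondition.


Working backward. After the program, the postcondition ((n - 4 <= c + 1 or 2*c < 2) <-> n + j - 7 = 2) or ((c + 4 > n + 3 -> 3*c + 3*j <= 9) -> (j - 8 > 7 and 2*c >= 2*c + 4)) must hold; in canonical form it is ((n <= c + 5 or 2*c < 2) <-> j + n = 9) or (not (c > n - 1 -> 3*c + 3*j <= 9)).
Then branch requires c + j = 17 or (not (3*c + 3*j <= 33)); else branch requires ((n <= c + 13 or 2*c < -14) <-> j + n = 9) or (not (c > n - 9 -> 3*c + 3*j <= -15)).
Before the if: ((2*j + n <= -9 and c <= 3*j + 6) -> (c + j = 17 or (not (3*c + 3*j <= 33)))) and ((not (2*j + n <= -9 and c <= 3*j + 6)) -> (((n <= c + 13 or 2*c < -14) <-> j + n = 9) or (not (c > n - 9 -> 3*c + 3*j <= -15))))
Before c := 3*j + 6: (2*j + n <= -9 -> (4*j = 11 or (not (12*j <= 15)))) and ((not (2*j + n <= -9)) -> (((n <= 3*j + 19 or 6*j < -26) <-> j + n = 9) or (not (3*j > n - 15 -> 12*j <= -33))))
Answer: WP = (2*j + n <= -9 -> (4*j = 11 or (not (12*j <= 15)))) and ((not (2*j + n <= -9)) -> (((n <= 3*j + 19 or 6*j < -26) <-> j + n = 9) or (not (3*j > n - 15 -> 12*j <= -33))))


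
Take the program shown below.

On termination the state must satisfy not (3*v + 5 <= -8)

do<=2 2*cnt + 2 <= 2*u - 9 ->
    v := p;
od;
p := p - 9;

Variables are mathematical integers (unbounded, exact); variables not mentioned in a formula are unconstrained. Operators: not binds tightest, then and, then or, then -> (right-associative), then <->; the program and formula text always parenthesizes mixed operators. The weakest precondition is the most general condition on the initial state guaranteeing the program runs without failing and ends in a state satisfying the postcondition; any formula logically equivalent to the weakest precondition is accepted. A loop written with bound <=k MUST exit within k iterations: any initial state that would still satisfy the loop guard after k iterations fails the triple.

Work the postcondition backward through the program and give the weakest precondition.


Working backward. After the program, the postcondition not (3*v + 5 <= -8) must hold; in canonical form it is not (3*v <= -13).
Before p := p - 9: not (3*v <= -13)
Before the loop (bound <=2), unroll the exhaustion recursion (WP_0 = exit-now case; WP_j = one more guarded iteration, up to j = 2):
  WP_0: (not (2*cnt <= 2*u - 11)) and (not (3*v <= -13))
  WP_1: (2*cnt <= 2*u - 11 -> ((not (2*cnt <= 2*u - 11)) and (not (3*p <= -13)))) and ((not (2*cnt <= 2*u - 11)) -> (not (3*v <= -13)))
  WP_2: (2*cnt <= 2*u - 11 -> ((2*cnt <= 2*u - 11 -> ((not (2*cnt <= 2*u - 11)) and (not (3*p <= -13)))) and ((not (2*cnt <= 2*u - 11)) -> (not (3*p <= -13))))) and ((not (2*cnt <= 2*u - 11)) -> (not (3*v <= -13)))
So before the loop: (2*cnt <= 2*u - 11 -> ((2*cnt <= 2*u - 11 -> ((not (2*cnt <= 2*u - 11)) and (not (3*p <= -13)))) and ((not (2*cnt <= 2*u - 11)) -> (not (3*p <= -13))))) and ((not (2*cnt <= 2*u - 11)) -> (not (3*v <= -13)))
Answer: WP = (2*cnt <= 2*u - 11 -> ((2*cnt <= 2*u - 11 -> ((not (2*cnt <= 2*u - 11)) and (not (3*p <= -13)))) and ((not (2*cnt <= 2*u - 11)) -> (not (3*p <= -13))))) and ((not (2*cnt <= 2*u - 11)) -> (not (3*v <= -13)))


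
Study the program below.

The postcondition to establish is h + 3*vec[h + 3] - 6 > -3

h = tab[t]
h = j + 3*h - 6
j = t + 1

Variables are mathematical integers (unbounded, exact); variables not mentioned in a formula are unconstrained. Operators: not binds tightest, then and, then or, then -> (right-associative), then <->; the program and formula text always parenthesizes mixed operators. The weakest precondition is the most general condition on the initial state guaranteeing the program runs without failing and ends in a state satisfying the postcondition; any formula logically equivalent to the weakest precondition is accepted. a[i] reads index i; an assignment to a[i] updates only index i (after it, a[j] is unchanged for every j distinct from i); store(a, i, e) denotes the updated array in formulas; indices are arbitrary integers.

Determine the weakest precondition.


Working backward. After the program, the postcondition h + 3*vec[h + 3] - 6 > -3 must hold; in canonical form it is 3*vec[h + 3] + h > 3.
Before j := t + 1: 3*vec[h + 3] + h > 3
Before h := j + 3*h - 6: 3*vec[3*h + j - 3] + 3*h + j > 9
Before h := tab[t]: 3*tab[t] + 3*vec[3*tab[t] + j - 3] + j > 9
Answer: WP = 3*tab[t] + 3*vec[3*tab[t] + j - 3] + j > 9


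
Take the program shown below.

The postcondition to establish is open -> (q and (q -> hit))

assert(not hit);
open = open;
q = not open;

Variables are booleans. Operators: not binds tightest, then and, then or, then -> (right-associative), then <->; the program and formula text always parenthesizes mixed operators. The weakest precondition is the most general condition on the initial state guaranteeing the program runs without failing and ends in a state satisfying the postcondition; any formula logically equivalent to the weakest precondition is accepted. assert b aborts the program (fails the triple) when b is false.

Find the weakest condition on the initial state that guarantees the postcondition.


Working backward. After the program, open -> (q and (q -> hit)) must hold.
Before q := not open: open -> ((not open) and ((not open) -> hit))
Before open := open: open -> ((not open) and ((not open) -> hit))
Before assert not hit: (not hit) and (open -> ((not open) and ((not open) -> hit)))
Answer: WP = (not hit) and (open -> ((not open) and ((not open) -> hit)))


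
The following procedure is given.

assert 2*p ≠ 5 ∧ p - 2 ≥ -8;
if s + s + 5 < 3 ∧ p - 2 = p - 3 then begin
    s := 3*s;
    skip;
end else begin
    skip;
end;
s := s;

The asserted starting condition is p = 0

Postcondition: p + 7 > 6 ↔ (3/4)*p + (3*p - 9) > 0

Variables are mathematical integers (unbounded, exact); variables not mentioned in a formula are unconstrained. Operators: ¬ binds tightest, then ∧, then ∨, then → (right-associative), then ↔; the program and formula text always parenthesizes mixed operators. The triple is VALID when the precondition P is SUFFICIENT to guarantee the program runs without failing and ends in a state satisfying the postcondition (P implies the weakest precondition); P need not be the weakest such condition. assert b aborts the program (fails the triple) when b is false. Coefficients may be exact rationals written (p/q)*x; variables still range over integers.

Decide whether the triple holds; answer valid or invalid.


Working backward. After the program, the postcondition p + 7 > 6 ↔ (3/4)*p + (3*p - 9) > 0 must hold; in canonical form it is p > -1 ↔ (15/4)*p > 9.
Before s := s: p > -1 ↔ (15/4)*p > 9
Then branch requires p > -1 ↔ (15/4)*p > 9; else branch requires p > -1 ↔ (15/4)*p > 9.
Before the if: p > -1 ↔ (15/4)*p > 9
Before assert 2*p ≠ 5 ∧ p - 2 ≥ -8: 2*p ≠ 5 ∧ p ≥ -6 ∧ (p > -1 ↔ (15/4)*p > 9)
The weakest precondition is 2*p ≠ 5 ∧ p ≥ -6 ∧ (p > -1 ↔ (15/4)*p > 9).
Check whether p = 0 implies it.
Countermodel: at the initial state p = 0, the precondition holds but the weakest precondition fails.
Answer: invalid


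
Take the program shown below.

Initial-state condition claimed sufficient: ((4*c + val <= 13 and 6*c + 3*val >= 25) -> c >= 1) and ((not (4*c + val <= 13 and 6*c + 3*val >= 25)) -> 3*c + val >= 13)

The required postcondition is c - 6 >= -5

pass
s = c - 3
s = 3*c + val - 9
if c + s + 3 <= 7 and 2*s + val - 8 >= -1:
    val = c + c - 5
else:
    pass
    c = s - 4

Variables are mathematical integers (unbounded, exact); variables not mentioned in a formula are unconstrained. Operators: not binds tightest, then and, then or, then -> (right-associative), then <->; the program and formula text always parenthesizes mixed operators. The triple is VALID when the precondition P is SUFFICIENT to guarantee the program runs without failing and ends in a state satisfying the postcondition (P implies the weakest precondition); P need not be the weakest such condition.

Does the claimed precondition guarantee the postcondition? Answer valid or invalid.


Working backward. After the program, the postcondition c - 6 >= -5 must hold; in canonical form it is c >= 1.
Then branch requires c >= 1; else branch requires s >= 5.
Before the if: ((c + s <= 4 and 2*s + val >= 7) -> c >= 1) and ((not (c + s <= 4 and 2*s + val >= 7)) -> s >= 5)
Before s := 3*c + val - 9: ((4*c + val <= 13 and 6*c + 3*val >= 25) -> c >= 1) and ((not (4*c + val <= 13 and 6*c + 3*val >= 25)) -> 3*c + val >= 14)
Before s := c - 3: ((4*c + val <= 13 and 6*c + 3*val >= 25) -> c >= 1) and ((not (4*c + val <= 13 and 6*c + 3*val >= 25)) -> 3*c + val >= 14)
Before skip: ((4*c + val <= 13 and 6*c + 3*val >= 25) -> c >= 1) and ((not (4*c + val <= 13 and 6*c + 3*val >= 25)) -> 3*c + val >= 14)
The weakest precondition is ((4*c + val <= 13 and 6*c + 3*val >= 25) -> c >= 1) and ((not (4*c + val <= 13 and 6*c + 3*val >= 25)) -> 3*c + val >= 14).
Check whether ((4*c + val <= 13 and 6*c + 3*val >= 25) -> c >= 1) and ((not (4*c + val <= 13 and 6*c + 3*val >= 25)) -> 3*c + val >= 13) implies it.
Countermodel: at the initial state c = 5, val = -2, the precondition holds but the weakest precondition fails.
Answer: invalid


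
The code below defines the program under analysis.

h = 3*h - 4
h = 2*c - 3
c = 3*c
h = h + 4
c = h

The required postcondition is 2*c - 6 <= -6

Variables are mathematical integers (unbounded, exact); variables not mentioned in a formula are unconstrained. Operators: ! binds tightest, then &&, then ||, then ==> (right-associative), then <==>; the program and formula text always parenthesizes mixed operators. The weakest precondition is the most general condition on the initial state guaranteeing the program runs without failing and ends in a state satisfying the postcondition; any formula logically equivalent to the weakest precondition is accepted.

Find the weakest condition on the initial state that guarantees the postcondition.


Working backward. After the program, the postcondition 2*c - 6 <= -6 must hold; in canonical form it is 2*c <= 0.
Before c := h: 2*h <= 0
Before h := h + 4: 2*h <= -8
Before c := 3*c: 2*h <= -8
Before h := 2*c - 3: 4*c <= -2
Before h := 3*h - 4: 4*c <= -2
Answer: WP = 4*c <= -2


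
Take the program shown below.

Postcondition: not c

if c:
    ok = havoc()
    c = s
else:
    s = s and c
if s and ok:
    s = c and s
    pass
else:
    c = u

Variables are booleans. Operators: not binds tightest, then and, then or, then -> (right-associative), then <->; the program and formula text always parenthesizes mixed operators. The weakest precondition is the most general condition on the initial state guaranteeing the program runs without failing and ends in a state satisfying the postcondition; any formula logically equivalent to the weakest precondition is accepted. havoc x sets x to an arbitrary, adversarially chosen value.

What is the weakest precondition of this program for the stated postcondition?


Working backward. After the program, not c must hold.
Then branch requires not c; else branch requires not u.
Before the if: ((s and ok) -> (not c)) and ((not (s and ok)) -> (not u))
Then branch requires (s -> (not s)) and ((not s) -> (not u)) and (not u); else branch requires ((s and c and ok) -> (not c)) and ((not (s and c and ok)) -> (not u)).
Before the if: (c -> ((s -> (not s)) and ((not s) -> (not u)) and (not u))) and ((not c) -> (((s and c and ok) -> (not c)) and ((not (s and c and ok)) -> (not u))))
Answer: WP = (c -> ((s -> (not s)) and ((not s) -> (not u)) and (not u))) and ((not c) -> (((s and c and ok) -> (not c)) and ((not (s and c and ok)) -> (not u))))


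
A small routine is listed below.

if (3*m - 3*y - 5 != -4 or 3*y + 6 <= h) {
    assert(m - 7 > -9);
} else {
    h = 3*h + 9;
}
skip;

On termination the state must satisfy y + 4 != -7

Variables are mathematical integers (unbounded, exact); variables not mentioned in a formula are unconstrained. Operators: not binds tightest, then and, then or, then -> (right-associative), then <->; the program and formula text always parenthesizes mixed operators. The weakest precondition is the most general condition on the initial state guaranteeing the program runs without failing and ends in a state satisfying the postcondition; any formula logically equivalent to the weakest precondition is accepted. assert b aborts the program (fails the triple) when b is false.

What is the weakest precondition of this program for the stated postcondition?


Working backward. After the program, the postcondition y + 4 != -7 must hold; in canonical form it is y != -11.
Before skip: y != -11
Then branch requires m > -2 and y != -11; else branch requires y != -11.
Before the if: ((3*m != 3*y + 1 or 3*y <= h - 6) -> (m > -2 and y != -11)) and ((not (3*m != 3*y + 1 or 3*y <= h - 6)) -> y != -11)
Answer: WP = ((3*m != 3*y + 1 or 3*y <= h - 6) -> (m > -2 and y != -11)) and ((not (3*m != 3*y + 1 or 3*y <= h - 6)) -> y != -11)


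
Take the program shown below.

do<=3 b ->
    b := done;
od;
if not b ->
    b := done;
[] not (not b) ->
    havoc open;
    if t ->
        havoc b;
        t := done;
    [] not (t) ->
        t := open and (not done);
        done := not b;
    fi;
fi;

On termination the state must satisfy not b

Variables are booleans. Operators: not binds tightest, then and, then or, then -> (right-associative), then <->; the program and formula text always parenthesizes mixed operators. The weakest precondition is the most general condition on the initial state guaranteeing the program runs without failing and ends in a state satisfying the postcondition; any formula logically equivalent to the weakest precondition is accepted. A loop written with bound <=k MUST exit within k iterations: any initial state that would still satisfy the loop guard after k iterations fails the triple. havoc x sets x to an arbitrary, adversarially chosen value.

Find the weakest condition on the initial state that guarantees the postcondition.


Working backward. After the program, not b must hold.
Then branch requires not done; else branch requires (not t) and ((not t) -> (not b)).
Before the if: ((not b) -> (not done)) and (b -> ((not t) and ((not t) -> (not b))))
Before the loop (bound <=3), unroll the exhaustion recursion (WP_0 = exit-now case; WP_j = one more guarded iteration, up to j = 3):
  WP_0: (not b) and ((not b) -> (not done)) and (b -> ((not t) and ((not t) -> (not b))))
  WP_1: (b -> ((not done) and (done -> ((not t) and ((not t) -> (not done)))))) and ((not b) -> (((not b) -> (not done)) and (b -> ((not t) and ((not t) -> (not b))))))
  WP_2: (b -> ((done -> ((not done) and (done -> ((not t) and ((not t) -> (not done)))))) and ((not done) -> (done -> ((not t) and ((not t) -> (not done))))))) and ((not b) -> (((not b) -> (not done)) and (b -> ((not t) and ((not t) -> (not b))))))
  WP_3: (b -> ((done -> ((done -> ((not done) and (done -> ((not t) and ((not t) -> (not done)))))) and ((not done) -> (done -> ((not t) and ((not t) -> (not done))))))) and ((not done) -> (done -> ((not t) and ((not t) -> (not done))))))) and ((not b) -> (((not b) -> (not done)) and (b -> ((not t) and ((not t) -> (not b))))))
So before the loop: (b -> ((done -> ((done -> ((not done) and (done -> ((not t) and ((not t) -> (not done)))))) and ((not done) -> (done -> ((not t) and ((not t) -> (not done))))))) and ((not done) -> (done -> ((not t) and ((not t) -> (not done))))))) and ((not b) -> (((not b) -> (not done)) and (b -> ((not t) and ((not t) -> (not b))))))
Answer: WP = (b -> ((done -> ((done -> ((not done) and (done -> ((not t) and ((not t) -> (not done)))))) and ((not done) -> (done -> ((not t) and ((not t) -> (not done))))))) and ((not done) -> (done -> ((not t) and ((not t) -> (not done))))))) and ((not b) -> (((not b) -> (not done)) and (b -> ((not t) and ((not t) -> (not b))))))


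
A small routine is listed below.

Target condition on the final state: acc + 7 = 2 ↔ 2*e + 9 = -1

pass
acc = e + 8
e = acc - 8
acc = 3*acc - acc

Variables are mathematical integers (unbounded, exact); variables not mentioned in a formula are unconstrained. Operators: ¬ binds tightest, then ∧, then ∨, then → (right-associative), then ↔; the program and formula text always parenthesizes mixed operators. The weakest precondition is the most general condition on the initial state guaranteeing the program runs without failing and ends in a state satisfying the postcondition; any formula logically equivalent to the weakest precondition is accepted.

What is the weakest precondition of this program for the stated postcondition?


Working backward. After the program, the postcondition acc + 7 = 2 ↔ 2*e + 9 = -1 must hold; in canonical form it is acc = -5 ↔ 2*e = -10.
Before acc := 3*acc - acc: 2*acc = -5 ↔ 2*e = -10
Before e := acc - 8: 2*acc = -5 ↔ 2*acc = 6
Before acc := e + 8: 2*e = -21 ↔ 2*e = -10
Before skip: 2*e = -21 ↔ 2*e = -10
Answer: WP = 2*e = -21 ↔ 2*e = -10


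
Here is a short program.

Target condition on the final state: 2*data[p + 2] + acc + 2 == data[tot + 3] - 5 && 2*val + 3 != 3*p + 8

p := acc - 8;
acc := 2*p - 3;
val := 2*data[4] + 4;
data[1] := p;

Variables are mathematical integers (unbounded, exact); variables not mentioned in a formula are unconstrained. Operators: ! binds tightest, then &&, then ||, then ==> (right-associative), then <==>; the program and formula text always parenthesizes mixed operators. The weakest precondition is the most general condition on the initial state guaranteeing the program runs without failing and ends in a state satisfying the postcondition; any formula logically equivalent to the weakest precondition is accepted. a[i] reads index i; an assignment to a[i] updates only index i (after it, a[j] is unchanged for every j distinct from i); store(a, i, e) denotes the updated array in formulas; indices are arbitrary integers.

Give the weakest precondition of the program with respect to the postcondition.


Working backward. After the program, the postcondition 2*data[p + 2] + acc + 2 == data[tot + 3] - 5 && 2*val + 3 != 3*p + 8 must hold; in canonical form it is 2*data[p + 2] + acc == data[tot + 3] - 7 && 2*val != 3*p + 5.
Before data[1] := p: 2*store(data, 1, p)[p + 2] + acc == store(data, 1, p)[tot + 3] - 7 && 2*val != 3*p + 5
Before val := 2*data[4] + 4: 2*store(data, 1, p)[p + 2] + acc == store(data, 1, p)[tot + 3] - 7 && 4*data[4] != 3*p - 3
Before acc := 2*p - 3: 2*store(data, 1, p)[p + 2] + 2*p == store(data, 1, p)[tot + 3] - 4 && 4*data[4] != 3*p - 3
Before p := acc - 8: 2*store(data, 1, acc - 8)[acc - 6] + 2*acc == store(data, 1, acc - 8)[tot + 3] + 12 && 4*data[4] != 3*acc - 27
Answer: WP = 2*store(data, 1, acc - 8)[acc - 6] + 2*acc == store(data, 1, acc - 8)[tot + 3] + 12 && 4*data[4] != 3*acc - 27


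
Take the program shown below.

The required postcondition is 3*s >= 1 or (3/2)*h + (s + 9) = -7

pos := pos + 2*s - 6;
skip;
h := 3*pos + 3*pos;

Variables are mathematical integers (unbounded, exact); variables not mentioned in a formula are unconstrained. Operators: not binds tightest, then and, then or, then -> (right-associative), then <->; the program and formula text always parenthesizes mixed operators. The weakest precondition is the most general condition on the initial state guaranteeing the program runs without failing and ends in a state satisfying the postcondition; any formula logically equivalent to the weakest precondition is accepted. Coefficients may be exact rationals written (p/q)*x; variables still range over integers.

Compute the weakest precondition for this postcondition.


Working backward. After the program, the postcondition 3*s >= 1 or (3/2)*h + (s + 9) = -7 must hold; in canonical form it is 3*s >= 1 or (3/2)*h + s = -16.
Before h := 3*pos + 3*pos: 3*s >= 1 or 9*pos + s = -16
Before skip: 3*s >= 1 or 9*pos + s = -16
Before pos := pos + 2*s - 6: 3*s >= 1 or 9*pos + 19*s = 38
Answer: WP = 3*s >= 1 or 9*pos + 19*s = 38
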